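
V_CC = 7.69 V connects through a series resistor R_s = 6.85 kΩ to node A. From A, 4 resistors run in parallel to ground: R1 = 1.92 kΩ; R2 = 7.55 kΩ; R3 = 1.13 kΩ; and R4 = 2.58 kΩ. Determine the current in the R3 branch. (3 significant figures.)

I ≈ 0.480 mA

Parallel bank: R_p = 1/(1/1.92 + 1/7.55 + 1/1.13 + 1/2.58) = 0.5193 kΩ.
V_A = 7.69 × 0.5193/7.369 = 0.5419 V.
I(R3) = V_A / R3 = 0.5419/1.13 = 0.4795 mA.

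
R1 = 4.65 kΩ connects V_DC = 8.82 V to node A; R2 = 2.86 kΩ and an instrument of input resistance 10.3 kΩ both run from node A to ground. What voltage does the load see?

V_out ≈ 2.87 V

The load sits in parallel with R2, giving an effective lower resistance R2' = R2·R_L/(R2+R_L) = 2.238 kΩ.
Voltage divider with the loaded lower leg: V_out = 8.82 × 2.238/(4.65 + 2.238) = 8.82 × 0.3250 = 2.866 V.
(Unloaded it would be 3.36 V; the load pulls it down.)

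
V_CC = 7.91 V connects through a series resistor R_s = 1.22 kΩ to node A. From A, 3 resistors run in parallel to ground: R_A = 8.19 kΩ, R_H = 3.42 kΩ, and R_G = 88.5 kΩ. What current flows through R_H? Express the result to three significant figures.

Combine the parallel branches: R_p = (1/8.19 + 1/3.42 + 1/88.5)⁻¹ = 2.349 kΩ.
V_A = 7.91 × 2.349/3.569 = 5.206 V.
I(R_H) = V_A / R_H = 5.206/3.42 = 1.522 mA.
(Check via current divider: I_total = 2.217 mA; share G_k/ΣG = 0.6867 → same result.)

I ≈ 1.52 mA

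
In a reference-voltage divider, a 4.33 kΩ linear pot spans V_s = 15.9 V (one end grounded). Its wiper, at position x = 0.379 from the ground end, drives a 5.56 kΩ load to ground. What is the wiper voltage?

Split the track: R_lower = x·R_p = 1.641 kΩ, R_upper = (1−x)·R_p = 2.689 kΩ.
(x·R_p) ‖ R_L = 1.267 kΩ.
Loaded-divider output: V_out = 15.9 × 0.3203 = 5.093 V.

V_out ≈ 5.09 V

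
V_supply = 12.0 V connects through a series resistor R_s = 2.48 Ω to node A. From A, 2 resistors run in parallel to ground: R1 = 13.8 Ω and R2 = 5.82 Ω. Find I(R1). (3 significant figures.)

Parallel bank: R_p = 1/(1/13.8 + 1/5.82) = 4.094 Ω.
V_A by voltage divider: V_A = 12.0 × 4.094/(2.48 + 4.094) = 7.473 V.
I(R1) = V_A / R1 = 7.473/13.8 = 0.5415 A.

I ≈ 0.542 A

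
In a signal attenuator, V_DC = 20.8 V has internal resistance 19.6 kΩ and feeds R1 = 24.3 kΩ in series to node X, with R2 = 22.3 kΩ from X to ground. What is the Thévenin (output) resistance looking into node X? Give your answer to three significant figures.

R_th ≈ 14.8 kΩ

R1' = 19.6 + 24.3 = 43.90 kΩ (source resistance + R1).
Zeroing V_DC shorts the top of R1' to ground, so R_th = R1' ‖ R2 = 14.79 kΩ.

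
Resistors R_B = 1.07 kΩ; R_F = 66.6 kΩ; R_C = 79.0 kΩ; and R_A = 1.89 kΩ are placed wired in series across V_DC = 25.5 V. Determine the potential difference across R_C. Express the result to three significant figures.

Series total: ΣR = 1.07 + 66.6 + 79.0 + 1.89 = 148.6 kΩ.
By the voltage-divider rule, V = 25.5 × 79.00/148.6 = 13.56 V.

V ≈ 13.6 V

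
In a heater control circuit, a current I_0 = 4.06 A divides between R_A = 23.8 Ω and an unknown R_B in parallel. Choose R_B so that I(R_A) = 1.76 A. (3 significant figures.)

In a two-way split, I_A/I_0 = R_B/(R_A + R_B).
With f = 0.4335, R_B = R_A · f/(1−f) = 23.8 × 0.7652 = 18.21 Ω.

R_B ≈ 18.2 Ω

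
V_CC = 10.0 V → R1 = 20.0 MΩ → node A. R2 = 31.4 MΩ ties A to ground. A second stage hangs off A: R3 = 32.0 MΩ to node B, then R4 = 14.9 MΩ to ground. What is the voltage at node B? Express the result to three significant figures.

Looking into the second stage from A: R3 + R4 = 46.90 MΩ appears in parallel with R2.
R2 ‖ (R3+R4) = 18.81 MΩ.
V_A = 10.0 × 18.81/(20.0 + 18.81) = 4.846 V.
V_B = V_A × 0.3177 = 1.540 V.

V_B ≈ 1.54 V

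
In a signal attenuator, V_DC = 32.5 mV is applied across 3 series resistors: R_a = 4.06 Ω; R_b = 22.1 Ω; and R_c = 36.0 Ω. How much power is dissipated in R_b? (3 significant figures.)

P ≈ 6.04 µW

The common current is I = 32.5/62.16 = 0.5228 mA.
P = I²R = 0.2734 × 22.1 = 6.041 µW.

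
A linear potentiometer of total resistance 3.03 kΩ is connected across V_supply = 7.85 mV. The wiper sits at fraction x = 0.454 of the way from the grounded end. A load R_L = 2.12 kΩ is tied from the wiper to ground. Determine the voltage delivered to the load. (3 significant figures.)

V_out ≈ 2.63 mV

Lower segment x·R_p = 1.376 kΩ; upper segment (1−x)·R_p = 1.654 kΩ.
R_L loads the lower segment: effective lower R = 0.8343 kΩ.
Loaded-divider output: V_out = 7.85 × 0.3352 = 2.632 mV.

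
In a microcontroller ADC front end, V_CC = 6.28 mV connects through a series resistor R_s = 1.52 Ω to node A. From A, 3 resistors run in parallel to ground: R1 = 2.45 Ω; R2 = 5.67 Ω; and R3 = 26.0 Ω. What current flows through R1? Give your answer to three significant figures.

I ≈ 1.32 mA

Parallel bank: R_p = 1/(1/2.45 + 1/5.67 + 1/26.0) = 1.605 Ω.
Node voltage V_A = V_CC · R_p/(R_s + R_p) = 6.28 × 0.5136 = 3.226 mV.
I(R1) = V_A / R1 = 3.226/2.45 = 1.317 mA.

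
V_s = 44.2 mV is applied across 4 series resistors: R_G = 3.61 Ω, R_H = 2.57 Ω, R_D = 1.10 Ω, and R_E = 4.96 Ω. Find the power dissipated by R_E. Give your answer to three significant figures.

P ≈ 64.7 µW

Series current I = V_s/ΣR = 44.2/12.24 = 3.611 mA.
P = I²R = 13.04 × 4.96 = 64.68 µW.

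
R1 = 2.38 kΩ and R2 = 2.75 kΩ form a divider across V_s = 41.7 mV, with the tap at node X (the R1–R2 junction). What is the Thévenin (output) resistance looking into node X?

R_th ≈ 1.28 kΩ

Looking into X with the source shorted: R_th = R1·R2/(R1+R2) = 2.380 × 2.75/5.130 = 1.276 kΩ.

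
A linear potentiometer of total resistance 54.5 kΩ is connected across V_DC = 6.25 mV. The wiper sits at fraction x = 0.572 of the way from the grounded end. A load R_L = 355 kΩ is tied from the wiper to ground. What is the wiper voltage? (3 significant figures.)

The pot divides into 23.33 kΩ above the wiper and 31.17 kΩ below.
(x·R_p) ‖ R_L = 28.66 kΩ.
Loaded-divider output: V_out = 6.25 × 0.5513 = 3.446 mV.
(Unloaded: V_out = x·V_DC = 3.57 mV.)

V_out ≈ 3.45 mV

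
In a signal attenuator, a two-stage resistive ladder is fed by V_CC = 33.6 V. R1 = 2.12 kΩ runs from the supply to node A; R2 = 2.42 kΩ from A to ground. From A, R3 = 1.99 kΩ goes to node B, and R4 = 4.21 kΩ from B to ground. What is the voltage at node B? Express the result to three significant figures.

V_B ≈ 10.3 V

Looking into the second stage from A: R3 + R4 = 6.200 kΩ appears in parallel with R2.
Effective lower resistance at A: R2 ‖ 6.200 = 1.741 kΩ.
So V_A = 33.6 × 0.4509 = 15.15 V.
Then the unloaded second divider: V_B = V_A × R4/(R3+R4) = 15.15 × 0.6790 = 10.29 V.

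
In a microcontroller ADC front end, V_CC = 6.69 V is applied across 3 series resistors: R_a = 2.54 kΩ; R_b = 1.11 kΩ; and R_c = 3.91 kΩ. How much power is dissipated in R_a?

P ≈ 1.99 mW

The common current is I = 6.69/7.560 = 0.8849 mA.
P(R_a) = I²·R_a = (0.8849)² × 2.54 = 1.989 mW.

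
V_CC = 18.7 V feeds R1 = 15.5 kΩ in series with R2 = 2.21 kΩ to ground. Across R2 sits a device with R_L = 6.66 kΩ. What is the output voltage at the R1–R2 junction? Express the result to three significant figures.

The load sits in parallel with R2, giving an effective lower resistance R2' = R2·R_L/(R2+R_L) = 1.659 kΩ.
Voltage divider with the loaded lower leg: V_out = 18.7 × 1.659/(15.5 + 1.659) = 18.7 × 0.09670 = 1.808 V.

V_out ≈ 1.81 V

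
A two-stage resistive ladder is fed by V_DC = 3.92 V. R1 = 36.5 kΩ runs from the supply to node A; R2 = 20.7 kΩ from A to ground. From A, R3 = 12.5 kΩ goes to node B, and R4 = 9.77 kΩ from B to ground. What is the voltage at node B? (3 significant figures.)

V_B ≈ 0.391 V

The second stage (R3 + R4 = 22.27 kΩ) loads node A in parallel with R2.
Effective lower resistance at A: R2 ‖ 22.27 = 10.73 kΩ.
So V_A = 3.92 × 0.2272 = 0.8905 V.
Then the unloaded second divider: V_B = V_A × R4/(R3+R4) = 0.8905 × 0.4387 = 0.3906 V.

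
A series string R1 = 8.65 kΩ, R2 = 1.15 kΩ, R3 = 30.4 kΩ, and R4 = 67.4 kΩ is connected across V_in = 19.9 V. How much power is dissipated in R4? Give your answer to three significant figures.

P ≈ 2.31 mW

The common current is I = 19.9/107.6 = 0.1849 mA.
V(R4) = I·R = 12.47 V; P = V·I = 12.47 × 0.1849 = 2.305 mW.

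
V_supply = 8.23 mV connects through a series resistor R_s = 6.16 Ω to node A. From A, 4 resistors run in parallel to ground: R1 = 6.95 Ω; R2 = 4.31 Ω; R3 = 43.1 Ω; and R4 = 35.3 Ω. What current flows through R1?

I ≈ 0.326 mA

Parallel bank: R_p = 1/(1/6.95 + 1/4.31 + 1/43.1 + 1/35.3) = 2.340 Ω.
Node voltage V_A = V_supply · R_p/(R_s + R_p) = 8.23 × 0.2753 = 2.265 mV.
I(R1) = V_A / R1 = 2.265/6.95 = 0.3259 mA.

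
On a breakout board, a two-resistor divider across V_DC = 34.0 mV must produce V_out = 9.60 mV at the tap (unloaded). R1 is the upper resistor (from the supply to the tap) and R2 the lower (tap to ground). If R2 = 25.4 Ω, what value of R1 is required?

R1 ≈ 64.6 Ω

The divider ratio is R2/(R1+R2) = 9.60/34.0 = 0.2824.
Rearranging, R1 = R2·(1−k)/k = 25.4 × 2.542 = 64.56 Ω.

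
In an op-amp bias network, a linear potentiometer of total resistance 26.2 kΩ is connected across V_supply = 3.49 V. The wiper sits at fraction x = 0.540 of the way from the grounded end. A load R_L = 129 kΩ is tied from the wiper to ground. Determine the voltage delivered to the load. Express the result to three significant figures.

V_out ≈ 1.79 V

Lower segment x·R_p = 14.15 kΩ; upper segment (1−x)·R_p = 12.05 kΩ.
R_L loads the lower segment: effective lower R = 12.75 kΩ.
Loaded-divider output: V_out = 3.49 × 0.5141 = 1.794 V.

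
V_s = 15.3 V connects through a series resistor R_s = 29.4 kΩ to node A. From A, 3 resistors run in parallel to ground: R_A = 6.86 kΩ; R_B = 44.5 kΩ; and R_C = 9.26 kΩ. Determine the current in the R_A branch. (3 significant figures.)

I ≈ 0.245 mA

Combine the parallel branches: R_p = (1/6.86 + 1/44.5 + 1/9.26)⁻¹ = 3.620 kΩ.
Node voltage V_A = V_s · R_p/(R_s + R_p) = 15.3 × 0.1096 = 1.677 V.
I(R_A) = V_A / R_A = 1.677/6.86 = 0.2445 mA.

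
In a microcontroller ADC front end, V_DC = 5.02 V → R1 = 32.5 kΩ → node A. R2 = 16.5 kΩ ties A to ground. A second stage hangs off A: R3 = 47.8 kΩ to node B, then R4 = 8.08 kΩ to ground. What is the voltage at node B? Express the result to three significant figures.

The second stage (R3 + R4 = 55.88 kΩ) loads node A in parallel with R2.
R2 ‖ (R3+R4) = 12.74 kΩ.
V_A = 5.02 × 12.74/(32.5 + 12.74) = 1.414 V.
Stage 2 is unloaded, so V_B = V_A · R4/(R3+R4) = 1.414 × 8.08/55.88 = 0.2044 V.

V_B ≈ 0.204 V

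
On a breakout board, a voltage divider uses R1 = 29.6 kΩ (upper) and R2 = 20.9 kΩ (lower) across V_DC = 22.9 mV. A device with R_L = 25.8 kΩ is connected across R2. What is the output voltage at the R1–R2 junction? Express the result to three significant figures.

V_out ≈ 6.43 mV

The load sits in parallel with R2, giving an effective lower resistance R2' = R2·R_L/(R2+R_L) = 11.55 kΩ.
Voltage divider with the loaded lower leg: V_out = 22.9 × 11.55/(29.6 + 11.55) = 22.9 × 0.2806 = 6.426 mV.
(Unloaded it would be 9.48 mV; the load pulls it down.)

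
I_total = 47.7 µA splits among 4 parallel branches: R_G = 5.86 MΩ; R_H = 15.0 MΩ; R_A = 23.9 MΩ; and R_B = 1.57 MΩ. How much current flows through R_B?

Total conductance ΣG = 1/5.86 + 1/15.0 + 1/23.9 + 1/1.57 = 0.9161 (units of 1/MΩ).
By the current-divider rule, I = I_total · G_k/ΣG = 47.7 × 0.6953 = 33.16 µA.

I ≈ 33.2 µA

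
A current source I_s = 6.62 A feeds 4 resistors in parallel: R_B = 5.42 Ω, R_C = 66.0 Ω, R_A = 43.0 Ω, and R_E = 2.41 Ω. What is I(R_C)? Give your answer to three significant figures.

Total conductance ΣG = 1/5.42 + 1/66.0 + 1/43.0 + 1/2.41 = 0.6378 (units of 1/Ω).
Current divider: I(R_C) = I_s · G_k/ΣG = 6.62 × (0.01515/0.6378) = 6.62 × 0.02375 = 0.1573 A.

I ≈ 0.157 A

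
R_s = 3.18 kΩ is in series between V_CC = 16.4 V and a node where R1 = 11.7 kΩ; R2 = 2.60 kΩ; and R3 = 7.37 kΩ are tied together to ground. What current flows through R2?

Combine the parallel branches: R_p = (1/11.7 + 1/2.60 + 1/7.37)⁻¹ = 1.651 kΩ.
V_A by voltage divider: V_A = 16.4 × 1.651/(3.18 + 1.651) = 5.604 V.
I(R2) = V_A / R2 = 5.604/2.60 = 2.155 mA.

I ≈ 2.16 mA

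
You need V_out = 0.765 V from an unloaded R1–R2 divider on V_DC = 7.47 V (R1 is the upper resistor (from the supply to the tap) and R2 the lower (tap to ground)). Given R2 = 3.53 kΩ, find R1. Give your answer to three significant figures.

Required fraction k = V_out/V_DC = 0.1024.
Rearranging, R1 = R2·(1−k)/k = 3.53 × 8.765 = 30.94 kΩ.

R1 ≈ 30.9 kΩ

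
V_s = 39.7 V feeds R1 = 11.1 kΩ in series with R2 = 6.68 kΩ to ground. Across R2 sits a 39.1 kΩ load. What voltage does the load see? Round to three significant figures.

V_out ≈ 13.5 V

First combine the lower leg with the load: R2 ‖ R_L = 5.705 kΩ.
Now apply the divider: V_out = 39.7 × 0.3395 = 13.48 V.
(Unloaded it would be 14.9 V; the load pulls it down.)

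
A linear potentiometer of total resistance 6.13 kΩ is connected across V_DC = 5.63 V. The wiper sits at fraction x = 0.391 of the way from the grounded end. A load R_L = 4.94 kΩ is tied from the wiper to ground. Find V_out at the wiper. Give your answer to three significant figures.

The pot divides into 3.733 kΩ above the wiper and 2.397 kΩ below.
R_L loads the lower segment: effective lower R = 1.614 kΩ.
Then V_out = V_DC · 1.614/(3.733 + 1.614) = 1.699 V.
(Unloaded: V_out = x·V_DC = 2.20 V.)

V_out ≈ 1.70 V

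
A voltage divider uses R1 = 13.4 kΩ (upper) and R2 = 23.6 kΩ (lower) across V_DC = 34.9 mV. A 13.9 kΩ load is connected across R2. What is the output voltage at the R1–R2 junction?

V_out ≈ 13.8 mV

R2 ‖ R_L = (23.6 × 13.9)/(23.6 + 13.9) = 8.748 kΩ.
Then V_out = V_DC · R2'/(R1 + R2') = 34.9 × 8.748/22.15 = 13.78 mV.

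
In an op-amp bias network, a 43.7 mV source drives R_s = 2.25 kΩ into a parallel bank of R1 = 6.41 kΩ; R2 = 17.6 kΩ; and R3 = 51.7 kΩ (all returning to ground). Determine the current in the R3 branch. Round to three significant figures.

I ≈ 0.555 µA

Parallel bank: R_p = 1/(1/6.41 + 1/17.6 + 1/51.7) = 4.307 kΩ.
Node voltage V_A = V_CC · R_p/(R_s + R_p) = 43.7 × 0.6569 = 28.71 mV.
Branch current I = V_A/R3 = 28.71/51.7 = 0.5552 µA.
(Check via current divider: I_total = 6.664 µA; share G_k/ΣG = 0.08331 → same result.)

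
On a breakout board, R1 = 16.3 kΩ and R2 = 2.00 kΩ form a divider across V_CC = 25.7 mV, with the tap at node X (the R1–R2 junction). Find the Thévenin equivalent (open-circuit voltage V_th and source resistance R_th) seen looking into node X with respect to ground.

V_th ≈ 2.81 mV, R_th ≈ 1.78 kΩ

With X open, the divider is unloaded: V_th = 25.7 × 2.00/18.30 = 2.809 mV.
Zeroing V_CC shorts the top of R1 to ground, so R_th = R1 ‖ R2 = 1.781 kΩ.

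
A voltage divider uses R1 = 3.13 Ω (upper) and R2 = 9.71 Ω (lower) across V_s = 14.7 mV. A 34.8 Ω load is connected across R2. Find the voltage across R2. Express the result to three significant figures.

The load sits in parallel with R2, giving an effective lower resistance R2' = R2·R_L/(R2+R_L) = 7.592 Ω.
Voltage divider with the loaded lower leg: V_out = 14.7 × 7.592/(3.13 + 7.592) = 14.7 × 0.7081 = 10.41 mV.
(Unloaded it would be 11.1 mV; the load pulls it down.)

V_out ≈ 10.4 mV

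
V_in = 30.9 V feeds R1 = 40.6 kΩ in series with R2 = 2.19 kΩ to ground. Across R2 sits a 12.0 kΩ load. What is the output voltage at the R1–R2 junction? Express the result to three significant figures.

The load sits in parallel with R2, giving an effective lower resistance R2' = R2·R_L/(R2+R_L) = 1.852 kΩ.
Voltage divider with the loaded lower leg: V_out = 30.9 × 1.852/(40.6 + 1.852) = 30.9 × 0.04363 = 1.348 V.

V_out ≈ 1.35 V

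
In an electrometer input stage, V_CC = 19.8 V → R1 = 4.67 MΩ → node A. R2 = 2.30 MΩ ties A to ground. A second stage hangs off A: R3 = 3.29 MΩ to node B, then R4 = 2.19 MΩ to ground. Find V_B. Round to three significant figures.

Node A sees R2 in parallel with the series input of stage 2, R3 + R4 = 5.480 MΩ.
R2 ‖ (R3+R4) = 1.620 MΩ.
V_A = 19.8 × 1.620/(4.67 + 1.620) = 5.100 V.
Then the unloaded second divider: V_B = V_A × R4/(R3+R4) = 5.100 × 0.3996 = 2.038 V.

V_B ≈ 2.04 V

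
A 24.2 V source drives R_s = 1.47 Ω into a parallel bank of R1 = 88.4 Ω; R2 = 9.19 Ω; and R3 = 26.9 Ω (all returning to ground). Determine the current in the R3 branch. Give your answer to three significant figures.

Parallel bank: R_p = 1/(1/88.4 + 1/9.19 + 1/26.9) = 6.357 Ω.
V_A = 24.2 × 6.357/7.827 = 19.66 V.
I(R3) = V_A / R3 = 19.66/26.9 = 0.7307 A.
(Check via current divider: I_total = 3.092 A; share G_k/ΣG = 0.2363 → same result.)

I ≈ 0.731 A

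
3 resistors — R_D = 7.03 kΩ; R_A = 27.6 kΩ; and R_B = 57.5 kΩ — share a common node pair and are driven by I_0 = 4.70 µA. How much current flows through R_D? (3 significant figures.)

ΣG = 1/7.03 + 1/27.6 + 1/57.5 = 0.1959.
Current divider: I(R_D) = I_0 · G_k/ΣG = 4.70 × (0.1422/0.1959) = 4.70 × 0.7262 = 3.413 µA.

I ≈ 3.41 µA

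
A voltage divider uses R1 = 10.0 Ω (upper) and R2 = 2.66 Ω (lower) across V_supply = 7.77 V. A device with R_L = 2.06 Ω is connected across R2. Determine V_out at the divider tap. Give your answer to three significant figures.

V_out ≈ 0.808 V

First combine the lower leg with the load: R2 ‖ R_L = 1.161 Ω.
Now apply the divider: V_out = 7.77 × 0.1040 = 0.8082 V.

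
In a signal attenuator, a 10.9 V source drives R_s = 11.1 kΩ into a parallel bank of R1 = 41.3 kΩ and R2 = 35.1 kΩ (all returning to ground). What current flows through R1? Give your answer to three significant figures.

Equivalent of the parallel group: R_p = 18.97 kΩ.
Node voltage V_A = V_CC · R_p/(R_s + R_p) = 10.9 × 0.6309 = 6.877 V.
Branch current I = V_A/R1 = 6.877/41.3 = 0.1665 mA.
(Equivalently: I_total = 0.3624 mA, then current-divider fraction G_k/ΣG = 0.4594.)

I ≈ 0.167 mA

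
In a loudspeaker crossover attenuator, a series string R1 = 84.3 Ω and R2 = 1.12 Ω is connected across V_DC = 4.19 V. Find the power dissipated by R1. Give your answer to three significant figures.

P ≈ 0.203 W

Series current I = V_DC/ΣR = 4.19/85.42 = 0.04905 A.
P(R1) = I²·R1 = (0.04905)² × 84.3 = 0.2028 W.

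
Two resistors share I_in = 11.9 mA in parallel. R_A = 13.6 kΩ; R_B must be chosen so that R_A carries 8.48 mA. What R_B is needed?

R_B ≈ 33.7 kΩ

In a two-way split, I_A/I_in = R_B/(R_A + R_B).
With f = 0.7126, R_B = R_A · f/(1−f) = 13.6 × 2.480 = 33.72 kΩ.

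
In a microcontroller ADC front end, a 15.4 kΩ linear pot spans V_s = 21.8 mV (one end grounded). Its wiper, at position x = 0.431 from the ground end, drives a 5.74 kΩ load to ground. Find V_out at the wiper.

V_out ≈ 5.67 mV

The pot divides into 8.763 kΩ above the wiper and 6.637 kΩ below.
(x·R_p) ‖ R_L = 3.078 kΩ.
Loaded-divider output: V_out = 21.8 × 0.2600 = 5.667 mV.
(Unloaded: V_out = x·V_s = 9.40 mV.)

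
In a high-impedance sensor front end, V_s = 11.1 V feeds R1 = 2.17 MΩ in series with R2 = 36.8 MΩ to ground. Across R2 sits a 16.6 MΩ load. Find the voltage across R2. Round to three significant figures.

V_out ≈ 9.33 V

The load sits in parallel with R2, giving an effective lower resistance R2' = R2·R_L/(R2+R_L) = 11.44 MΩ.
Voltage divider with the loaded lower leg: V_out = 11.1 × 11.44/(2.17 + 11.44) = 11.1 × 0.8406 = 9.330 V.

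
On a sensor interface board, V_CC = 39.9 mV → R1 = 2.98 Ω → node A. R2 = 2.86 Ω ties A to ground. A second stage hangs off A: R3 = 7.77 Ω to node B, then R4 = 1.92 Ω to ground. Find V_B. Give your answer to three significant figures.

Looking into the second stage from A: R3 + R4 = 9.690 Ω appears in parallel with R2.
R2 ‖ (R3+R4) = 2.208 Ω.
V_A = 39.9 × 2.208/(2.98 + 2.208) = 16.98 mV.
Then the unloaded second divider: V_B = V_A × R4/(R3+R4) = 16.98 × 0.1981 = 3.365 mV.

V_B ≈ 3.36 mV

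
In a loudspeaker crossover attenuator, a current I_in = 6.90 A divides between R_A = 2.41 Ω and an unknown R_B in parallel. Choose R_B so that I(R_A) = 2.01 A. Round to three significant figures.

R_B ≈ 0.991 Ω

Two-branch current divider: I_A = I_in · R_B/(R_A + R_B).
With f = 0.2913, R_B = R_A · f/(1−f) = 2.41 × 0.4110 = 0.9906 Ω.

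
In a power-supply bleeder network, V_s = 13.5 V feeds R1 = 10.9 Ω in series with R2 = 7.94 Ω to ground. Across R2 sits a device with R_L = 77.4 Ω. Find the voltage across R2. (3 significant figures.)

V_out ≈ 5.37 V

The load sits in parallel with R2, giving an effective lower resistance R2' = R2·R_L/(R2+R_L) = 7.201 Ω.
Voltage divider with the loaded lower leg: V_out = 13.5 × 7.201/(10.9 + 7.201) = 13.5 × 0.3978 = 5.371 V.
(Unloaded it would be 5.69 V; the load pulls it down.)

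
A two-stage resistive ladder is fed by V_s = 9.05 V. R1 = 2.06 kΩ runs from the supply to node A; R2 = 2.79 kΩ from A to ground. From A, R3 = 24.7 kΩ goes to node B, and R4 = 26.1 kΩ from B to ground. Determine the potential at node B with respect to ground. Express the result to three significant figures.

V_B ≈ 2.61 V

Looking into the second stage from A: R3 + R4 = 50.80 kΩ appears in parallel with R2.
R2 ‖ (R3+R4) = 2.645 kΩ.
First divider: V_A = V_s · 2.645/(2.06 + 2.645) = 5.087 V.
Stage 2 is unloaded, so V_B = V_A · R4/(R3+R4) = 5.087 × 26.1/50.80 = 2.614 V.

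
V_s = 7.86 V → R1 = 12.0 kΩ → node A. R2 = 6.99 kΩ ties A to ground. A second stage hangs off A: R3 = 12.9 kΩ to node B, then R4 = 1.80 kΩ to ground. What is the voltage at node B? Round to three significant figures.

V_B ≈ 0.272 V

Node A sees R2 in parallel with the series input of stage 2, R3 + R4 = 14.70 kΩ.
R2 ‖ (R3+R4) = 4.737 kΩ.
So V_A = 7.86 × 0.2830 = 2.225 V.
Stage 2 is unloaded, so V_B = V_A · R4/(R3+R4) = 2.225 × 1.80/14.70 = 0.2724 V.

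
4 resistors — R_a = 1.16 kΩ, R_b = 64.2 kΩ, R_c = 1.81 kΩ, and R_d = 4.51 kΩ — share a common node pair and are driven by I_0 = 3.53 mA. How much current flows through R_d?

Conductances: ΣG = 1/1.16 + 1/64.2 + 1/1.81 + 1/4.51 = 1.652 (1/kΩ).
R_d takes the fraction G_k/ΣG = 0.2217/1.652 = 0.1342, so I = 3.53 × 0.1342 = 0.4738 mA.

I ≈ 0.474 mA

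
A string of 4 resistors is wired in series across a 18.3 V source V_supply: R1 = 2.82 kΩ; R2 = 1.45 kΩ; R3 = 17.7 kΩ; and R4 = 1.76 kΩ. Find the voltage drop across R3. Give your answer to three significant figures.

V ≈ 13.6 V

Series total: ΣR = 2.82 + 1.45 + 17.7 + 1.76 = 23.73 kΩ.
By the voltage-divider rule, V = 18.3 × 17.70/23.73 = 13.65 V.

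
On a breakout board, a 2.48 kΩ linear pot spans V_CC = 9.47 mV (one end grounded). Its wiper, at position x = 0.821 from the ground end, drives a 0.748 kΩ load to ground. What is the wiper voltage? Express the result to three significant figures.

Lower segment x·R_p = 2.036 kΩ; upper segment (1−x)·R_p = 0.4439 kΩ.
Lower segment in parallel with the load: 2.036 ‖ 0.748 = 0.5470 kΩ.
Then V_out = V_CC · 0.5470/(0.4439 + 0.5470) = 5.228 mV.
(Unloaded: V_out = x·V_CC = 7.77 mV.)

V_out ≈ 5.23 mV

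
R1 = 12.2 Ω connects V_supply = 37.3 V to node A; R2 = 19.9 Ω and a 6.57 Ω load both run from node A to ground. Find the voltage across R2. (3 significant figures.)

V_out ≈ 10.7 V

R2 ‖ R_L = (19.9 × 6.57)/(19.9 + 6.57) = 4.939 Ω.
Then V_out = V_supply · R2'/(R1 + R2') = 37.3 × 4.939/17.14 = 10.75 V.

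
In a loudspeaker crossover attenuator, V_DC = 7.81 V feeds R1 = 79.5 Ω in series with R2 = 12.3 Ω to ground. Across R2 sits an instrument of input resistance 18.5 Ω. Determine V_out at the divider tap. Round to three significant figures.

R2 ‖ R_L = (12.3 × 18.5)/(12.3 + 18.5) = 7.388 Ω.
Voltage divider with the loaded lower leg: V_out = 7.81 × 7.388/(79.5 + 7.388) = 7.81 × 0.08503 = 0.6641 V.
(Unloaded it would be 1.05 V; the load pulls it down.)

V_out ≈ 0.664 V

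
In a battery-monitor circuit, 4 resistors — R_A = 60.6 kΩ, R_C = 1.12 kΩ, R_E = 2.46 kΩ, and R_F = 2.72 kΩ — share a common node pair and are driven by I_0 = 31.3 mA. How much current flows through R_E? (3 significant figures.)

I ≈ 7.56 mA

Total conductance ΣG = 1/60.6 + 1/1.12 + 1/2.46 + 1/2.72 = 1.684 (units of 1/kΩ).
R_E takes the fraction G_k/ΣG = 0.4065/1.684 = 0.2415, so I = 31.3 × 0.2415 = 7.558 mA.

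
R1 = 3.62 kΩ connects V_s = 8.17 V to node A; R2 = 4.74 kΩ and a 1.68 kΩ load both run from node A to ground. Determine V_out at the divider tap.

V_out ≈ 2.08 V

The load sits in parallel with R2, giving an effective lower resistance R2' = R2·R_L/(R2+R_L) = 1.240 kΩ.
Voltage divider with the loaded lower leg: V_out = 8.17 × 1.240/(3.62 + 1.240) = 8.17 × 0.2552 = 2.085 V.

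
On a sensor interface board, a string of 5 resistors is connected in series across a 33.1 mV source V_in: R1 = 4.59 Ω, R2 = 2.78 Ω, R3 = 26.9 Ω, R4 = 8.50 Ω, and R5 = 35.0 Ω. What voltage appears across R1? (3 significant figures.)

ΣR = 4.59 + 2.78 + 26.9 + 8.50 + 35.0 = 77.77 Ω.
Voltage divider: V = V_in · (4.590 / 77.77) = 33.1 × 0.05902 = 1.954 mV.

V ≈ 1.95 mV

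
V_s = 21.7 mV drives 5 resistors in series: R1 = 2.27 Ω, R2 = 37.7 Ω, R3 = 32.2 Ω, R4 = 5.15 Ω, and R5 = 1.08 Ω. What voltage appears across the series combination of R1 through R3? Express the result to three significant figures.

Total series resistance ΣR = 2.27 + 37.7 + 32.2 + 5.15 + 1.08 = 78.40 Ω.
R_{R1..R3} = 2.27 + 37.7 + 32.2 = 72.17 Ω.
By the voltage-divider rule, V = 21.7 × 72.17/78.40 = 19.98 mV.

V ≈ 20.0 mV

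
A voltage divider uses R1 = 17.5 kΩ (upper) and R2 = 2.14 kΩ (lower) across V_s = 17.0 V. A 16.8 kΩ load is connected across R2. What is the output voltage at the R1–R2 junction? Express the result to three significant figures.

V_out ≈ 1.66 V

R2 ‖ R_L = (2.14 × 16.8)/(2.14 + 16.8) = 1.898 kΩ.
Now apply the divider: V_out = 17.0 × 0.09785 = 1.664 V.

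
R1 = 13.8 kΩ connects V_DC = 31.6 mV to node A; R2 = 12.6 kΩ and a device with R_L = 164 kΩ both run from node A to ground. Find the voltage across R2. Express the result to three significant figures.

R2 ‖ R_L = (12.6 × 164)/(12.6 + 164) = 11.70 kΩ.
Then V_out = V_DC · R2'/(R1 + R2') = 31.6 × 11.70/25.50 = 14.50 mV.

V_out ≈ 14.5 mV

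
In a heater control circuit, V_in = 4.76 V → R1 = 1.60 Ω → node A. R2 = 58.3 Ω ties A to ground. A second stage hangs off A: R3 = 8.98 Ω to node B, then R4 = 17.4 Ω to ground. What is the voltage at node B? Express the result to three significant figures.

Looking into the second stage from A: R3 + R4 = 26.38 Ω appears in parallel with R2.
Effective lower resistance at A: R2 ‖ 26.38 = 18.16 Ω.
V_A = 4.76 × 18.16/(1.60 + 18.16) = 4.375 V.
Then the unloaded second divider: V_B = V_A × R4/(R3+R4) = 4.375 × 0.6596 = 2.885 V.

V_B ≈ 2.89 V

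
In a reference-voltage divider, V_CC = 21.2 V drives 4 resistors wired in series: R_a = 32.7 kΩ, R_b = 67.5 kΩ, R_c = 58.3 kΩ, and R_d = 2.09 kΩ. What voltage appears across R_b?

V ≈ 8.91 V

Series total: ΣR = 32.7 + 67.5 + 58.3 + 2.09 = 160.6 kΩ.
V = V_CC · R/ΣR = 21.2 × 0.4203 = 8.911 V.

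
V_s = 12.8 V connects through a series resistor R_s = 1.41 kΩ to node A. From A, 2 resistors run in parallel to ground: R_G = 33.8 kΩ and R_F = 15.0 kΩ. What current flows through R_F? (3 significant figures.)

I ≈ 0.751 mA

Parallel bank: R_p = 1/(1/33.8 + 1/15.0) = 10.39 kΩ.
Node voltage V_A = V_s · R_p/(R_s + R_p) = 12.8 × 0.8805 = 11.27 V.
I(R_F) = V_A / R_F = 11.27/15.0 = 0.7514 mA.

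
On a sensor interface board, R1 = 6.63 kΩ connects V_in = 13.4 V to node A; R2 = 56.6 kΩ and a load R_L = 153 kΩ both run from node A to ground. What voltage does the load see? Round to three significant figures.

First combine the lower leg with the load: R2 ‖ R_L = 41.32 kΩ.
Now apply the divider: V_out = 13.4 × 0.8617 = 11.55 V.

V_out ≈ 11.5 V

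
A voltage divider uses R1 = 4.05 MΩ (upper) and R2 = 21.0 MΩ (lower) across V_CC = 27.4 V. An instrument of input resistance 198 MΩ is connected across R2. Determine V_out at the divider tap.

First combine the lower leg with the load: R2 ‖ R_L = 18.99 MΩ.
Then V_out = V_CC · R2'/(R1 + R2') = 27.4 × 18.99/23.04 = 22.58 V.
(Unloaded it would be 23.0 V; the load pulls it down.)

V_out ≈ 22.6 V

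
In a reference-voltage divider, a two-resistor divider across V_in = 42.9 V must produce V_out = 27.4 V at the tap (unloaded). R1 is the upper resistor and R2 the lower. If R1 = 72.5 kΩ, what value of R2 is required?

The divider ratio is R2/(R1+R2) = 27.4/42.9 = 0.6387.
Rearranging, R2 = R1·k/(1−k) = 72.5 × 1.768 = 128.2 kΩ.

R2 ≈ 128 kΩ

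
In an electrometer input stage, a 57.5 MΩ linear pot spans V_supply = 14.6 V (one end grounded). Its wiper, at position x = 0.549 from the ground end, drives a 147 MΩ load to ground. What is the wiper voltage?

V_out ≈ 7.31 V

The pot divides into 25.93 MΩ above the wiper and 31.57 MΩ below.
(x·R_p) ‖ R_L = 25.99 MΩ.
Loaded-divider output: V_out = 14.6 × 0.5005 = 7.308 V.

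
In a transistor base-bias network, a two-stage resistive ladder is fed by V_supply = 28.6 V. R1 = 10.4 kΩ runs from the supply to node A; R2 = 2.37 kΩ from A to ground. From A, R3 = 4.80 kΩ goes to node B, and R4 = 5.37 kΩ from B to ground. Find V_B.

Looking into the second stage from A: R3 + R4 = 10.17 kΩ appears in parallel with R2.
Effective lower resistance at A: R2 ‖ 10.17 = 1.922 kΩ.
First divider: V_A = V_supply · 1.922/(10.4 + 1.922) = 4.461 V.
Then the unloaded second divider: V_B = V_A × R4/(R3+R4) = 4.461 × 0.5280 = 2.356 V.

V_B ≈ 2.36 V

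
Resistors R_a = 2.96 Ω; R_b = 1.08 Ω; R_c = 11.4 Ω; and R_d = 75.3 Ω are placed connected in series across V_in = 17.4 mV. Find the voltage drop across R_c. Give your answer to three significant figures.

V ≈ 2.19 mV

Series total: ΣR = 2.96 + 1.08 + 11.4 + 75.3 = 90.74 Ω.
V = V_in · R/ΣR = 17.4 × 0.1256 = 2.186 mV.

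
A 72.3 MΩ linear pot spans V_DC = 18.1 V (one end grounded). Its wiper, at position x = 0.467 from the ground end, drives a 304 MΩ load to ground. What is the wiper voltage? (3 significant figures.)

V_out ≈ 7.98 V

Lower segment x·R_p = 33.76 MΩ; upper segment (1−x)·R_p = 38.54 MΩ.
R_L loads the lower segment: effective lower R = 30.39 MΩ.
Loaded-divider output: V_out = 18.1 × 0.4409 = 7.980 V.
(Unloaded: V_out = x·V_DC = 8.45 V.)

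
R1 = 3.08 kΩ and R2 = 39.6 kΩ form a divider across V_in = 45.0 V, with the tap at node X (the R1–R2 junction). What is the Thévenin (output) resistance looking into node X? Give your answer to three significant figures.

R_th ≈ 2.86 kΩ

Looking into X with the source shorted: R_th = R1·R2/(R1+R2) = 3.080 × 39.6/42.68 = 2.858 kΩ.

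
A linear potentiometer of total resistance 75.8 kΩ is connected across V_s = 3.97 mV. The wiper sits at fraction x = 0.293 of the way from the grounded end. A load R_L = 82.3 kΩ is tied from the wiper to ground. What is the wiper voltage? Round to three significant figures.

The pot divides into 53.59 kΩ above the wiper and 22.21 kΩ below.
Lower segment in parallel with the load: 22.21 ‖ 82.3 = 17.49 kΩ.
Loaded-divider output: V_out = 3.97 × 0.2461 = 0.9768 mV.

V_out ≈ 0.977 mV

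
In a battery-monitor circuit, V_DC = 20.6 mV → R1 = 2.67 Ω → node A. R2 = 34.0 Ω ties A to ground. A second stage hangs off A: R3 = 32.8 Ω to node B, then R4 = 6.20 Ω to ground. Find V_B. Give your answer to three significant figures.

V_B ≈ 2.86 mV

Node A sees R2 in parallel with the series input of stage 2, R3 + R4 = 39.00 Ω.
Effective lower resistance at A: R2 ‖ 39.00 = 18.16 Ω.
V_A = 20.6 × 18.16/(2.67 + 18.16) = 17.96 mV.
V_B = V_A × 0.1590 = 2.855 mV.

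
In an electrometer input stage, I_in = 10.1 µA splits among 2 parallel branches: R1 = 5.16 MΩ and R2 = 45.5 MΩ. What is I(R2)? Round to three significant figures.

Two-branch current divider: I_k = I_in · R_other/(R_1 + R_2).
So I = 10.1 × 5.16/50.66 = 1.029 µA.

I ≈ 1.03 µA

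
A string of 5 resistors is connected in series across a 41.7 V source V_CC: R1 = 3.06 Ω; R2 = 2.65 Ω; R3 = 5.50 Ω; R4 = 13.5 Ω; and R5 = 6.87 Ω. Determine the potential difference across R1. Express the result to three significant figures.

V ≈ 4.04 V

Series total: ΣR = 3.06 + 2.65 + 5.50 + 13.5 + 6.87 = 31.58 Ω.
By the voltage-divider rule, V = 41.7 × 3.060/31.58 = 4.041 V.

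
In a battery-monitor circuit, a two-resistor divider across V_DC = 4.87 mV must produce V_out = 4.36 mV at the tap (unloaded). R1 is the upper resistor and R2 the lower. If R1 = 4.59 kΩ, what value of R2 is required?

R2 ≈ 39.2 kΩ

The divider ratio is R2/(R1+R2) = 4.36/4.87 = 0.8953.
So R2 = R1 · V_out/(V_DC − V_out) = 4.59 × 4.36/(4.87 − 4.36) = 4.59 × 8.549 = 39.24 kΩ.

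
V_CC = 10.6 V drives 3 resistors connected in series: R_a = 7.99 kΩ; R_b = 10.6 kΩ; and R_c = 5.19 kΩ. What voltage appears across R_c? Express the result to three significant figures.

ΣR = 7.99 + 10.6 + 5.19 = 23.78 kΩ.
Voltage divider: V = V_CC · (5.190 / 23.78) = 10.6 × 0.2183 = 2.313 V.

V ≈ 2.31 V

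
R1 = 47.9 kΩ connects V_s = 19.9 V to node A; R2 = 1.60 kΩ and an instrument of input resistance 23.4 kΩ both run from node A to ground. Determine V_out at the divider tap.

First combine the lower leg with the load: R2 ‖ R_L = 1.498 kΩ.
Now apply the divider: V_out = 19.9 × 0.03032 = 0.6033 V.

V_out ≈ 0.603 V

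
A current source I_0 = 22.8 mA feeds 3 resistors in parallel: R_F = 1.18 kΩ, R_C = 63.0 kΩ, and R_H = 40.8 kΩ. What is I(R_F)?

I ≈ 21.8 mA

Conductances: ΣG = 1/1.18 + 1/63.0 + 1/40.8 = 0.8878 (1/kΩ).
R_F takes the fraction G_k/ΣG = 0.8475/0.8878 = 0.9545, so I = 22.8 × 0.9545 = 21.76 mA.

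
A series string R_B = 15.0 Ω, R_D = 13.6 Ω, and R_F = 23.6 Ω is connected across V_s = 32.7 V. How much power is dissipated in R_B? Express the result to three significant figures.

P ≈ 5.89 W

ΣR = 52.20 Ω → I = 32.7/52.20 = 0.6264 A.
V(R_B) = I·R = 9.397 V; P = V·I = 9.397 × 0.6264 = 5.886 W.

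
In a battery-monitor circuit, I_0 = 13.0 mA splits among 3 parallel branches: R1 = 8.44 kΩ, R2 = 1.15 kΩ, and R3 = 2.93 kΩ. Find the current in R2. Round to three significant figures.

Total conductance ΣG = 1/8.44 + 1/1.15 + 1/2.93 = 1.329 (units of 1/kΩ).
Current divider: I(R2) = I_0 · G_k/ΣG = 13.0 × (0.8696/1.329) = 13.0 × 0.6541 = 8.504 mA.

I ≈ 8.50 mA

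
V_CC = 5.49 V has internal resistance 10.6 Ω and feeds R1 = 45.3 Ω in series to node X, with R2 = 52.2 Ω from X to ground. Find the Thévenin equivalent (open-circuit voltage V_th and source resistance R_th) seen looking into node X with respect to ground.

R1' = 10.6 + 45.3 = 55.90 Ω (source resistance + R1).
Open-circuit (no load on X): V_th = V_CC · R2/(R1' + R2) = 5.49 × 52.2/(55.90 + 52.2) = 2.651 V.
Zeroing V_CC shorts the top of R1' to ground, so R_th = R1' ‖ R2 = 26.99 Ω.

V_th ≈ 2.65 V, R_th ≈ 27.0 Ω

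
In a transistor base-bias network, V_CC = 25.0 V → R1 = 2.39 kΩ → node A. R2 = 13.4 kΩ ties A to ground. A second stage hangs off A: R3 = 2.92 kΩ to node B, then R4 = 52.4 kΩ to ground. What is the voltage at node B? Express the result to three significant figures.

The second stage (R3 + R4 = 55.32 kΩ) loads node A in parallel with R2.
R2 ‖ (R3+R4) = 10.79 kΩ.
V_A = 25.0 × 10.79/(2.39 + 10.79) = 20.47 V.
Stage 2 is unloaded, so V_B = V_A · R4/(R3+R4) = 20.47 × 52.4/55.32 = 19.39 V.

V_B ≈ 19.4 V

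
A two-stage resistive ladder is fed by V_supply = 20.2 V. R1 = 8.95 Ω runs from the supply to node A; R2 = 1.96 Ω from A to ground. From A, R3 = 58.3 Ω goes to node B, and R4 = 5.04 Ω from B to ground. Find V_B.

The second stage (R3 + R4 = 63.34 Ω) loads node A in parallel with R2.
R2 ‖ (R3+R4) = 1.901 Ω.
So V_A = 20.2 × 0.1752 = 3.539 V.
V_B = V_A × 0.07957 = 0.2816 V.

V_B ≈ 0.282 V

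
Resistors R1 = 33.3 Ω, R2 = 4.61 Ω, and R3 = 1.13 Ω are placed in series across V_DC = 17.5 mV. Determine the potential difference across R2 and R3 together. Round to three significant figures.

V ≈ 2.57 mV

ΣR = 33.3 + 4.61 + 1.13 = 39.04 Ω.
R_{R2..R3} = 4.61 + 1.13 = 5.740 Ω.
V = V_DC · R/ΣR = 17.5 × 0.1470 = 2.573 mV.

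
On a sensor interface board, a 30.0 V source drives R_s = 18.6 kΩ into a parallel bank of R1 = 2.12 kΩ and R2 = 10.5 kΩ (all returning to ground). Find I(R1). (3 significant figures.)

I ≈ 1.23 mA

Combine the parallel branches: R_p = (1/2.12 + 1/10.5)⁻¹ = 1.764 kΩ.
Node voltage V_A = V_DC · R_p/(R_s + R_p) = 30.0 × 0.08662 = 2.599 V.
Branch current I = V_A/R1 = 2.599/2.12 = 1.226 mA.
(Equivalently: I_total = 1.473 mA, then current-divider fraction G_k/ΣG = 0.8320.)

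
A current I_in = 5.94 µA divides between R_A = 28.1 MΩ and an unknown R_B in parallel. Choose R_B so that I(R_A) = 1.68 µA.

Two-branch current divider: I_A = I_in · R_B/(R_A + R_B).
With f = 0.2828, R_B = R_A · f/(1−f) = 28.1 × 0.3944 = 11.08 MΩ.

R_B ≈ 11.1 MΩ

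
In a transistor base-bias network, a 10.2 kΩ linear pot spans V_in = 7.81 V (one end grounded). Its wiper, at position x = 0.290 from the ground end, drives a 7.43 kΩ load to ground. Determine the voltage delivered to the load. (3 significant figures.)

V_out ≈ 1.77 V

Lower segment x·R_p = 2.958 kΩ; upper segment (1−x)·R_p = 7.242 kΩ.
Lower segment in parallel with the load: 2.958 ‖ 7.43 = 2.116 kΩ.
V_out = 7.81 × 2.116/(7.242 + 2.116) = 1.766 V.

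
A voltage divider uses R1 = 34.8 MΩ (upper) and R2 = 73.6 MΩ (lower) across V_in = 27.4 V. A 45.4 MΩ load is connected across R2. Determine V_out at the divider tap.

V_out ≈ 12.2 V

First combine the lower leg with the load: R2 ‖ R_L = 28.08 MΩ.
Then V_out = V_in · R2'/(R1 + R2') = 27.4 × 28.08/62.88 = 12.24 V.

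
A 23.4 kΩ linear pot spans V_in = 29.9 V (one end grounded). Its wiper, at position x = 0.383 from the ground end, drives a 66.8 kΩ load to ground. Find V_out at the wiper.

The pot divides into 14.44 kΩ above the wiper and 8.962 kΩ below.
Lower segment in parallel with the load: 8.962 ‖ 66.8 = 7.902 kΩ.
V_out = 29.9 × 7.902/(14.44 + 7.902) = 10.58 V.

V_out ≈ 10.6 V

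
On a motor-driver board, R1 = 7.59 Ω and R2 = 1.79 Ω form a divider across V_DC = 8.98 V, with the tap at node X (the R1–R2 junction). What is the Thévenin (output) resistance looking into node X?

R_th ≈ 1.45 Ω

With V_DC suppressed (replaced by a short), R_th = R1 ‖ R2 = (7.590 × 1.79)/(7.590 + 1.79) = 1.448 Ω.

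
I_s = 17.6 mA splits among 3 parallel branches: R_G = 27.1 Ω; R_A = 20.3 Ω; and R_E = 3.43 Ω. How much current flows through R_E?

Total conductance ΣG = 1/27.1 + 1/20.3 + 1/3.43 = 0.3777 (units of 1/Ω).
R_E takes the fraction G_k/ΣG = 0.2915/0.3777 = 0.7719, so I = 17.6 × 0.7719 = 13.59 mA.

I ≈ 13.6 mA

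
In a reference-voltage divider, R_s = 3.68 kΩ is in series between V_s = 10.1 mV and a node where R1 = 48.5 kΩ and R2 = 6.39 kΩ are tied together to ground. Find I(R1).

Parallel bank: R_p = 1/(1/48.5 + 1/6.39) = 5.646 kΩ.
Node voltage V_A = V_s · R_p/(R_s + R_p) = 10.1 × 0.6054 = 6.115 mV.
I(R1) = V_A / R1 = 6.115/48.5 = 0.1261 µA.

I ≈ 0.126 µA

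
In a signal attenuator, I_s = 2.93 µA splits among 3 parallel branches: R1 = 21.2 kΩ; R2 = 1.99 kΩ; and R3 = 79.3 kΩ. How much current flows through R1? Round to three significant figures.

I ≈ 0.246 µA

Conductances: ΣG = 1/21.2 + 1/1.99 + 1/79.3 = 0.5623 (1/kΩ).
R1 takes the fraction G_k/ΣG = 0.04717/0.5623 = 0.08389, so I = 2.93 × 0.08389 = 0.2458 µA.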